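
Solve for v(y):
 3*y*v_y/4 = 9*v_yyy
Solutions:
 v(y) = C1 + Integral(C2*airyai(18^(1/3)*y/6) + C3*airybi(18^(1/3)*y/6), y)


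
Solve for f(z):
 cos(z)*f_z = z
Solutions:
 f(z) = C1 + Integral(z/cos(z), z)


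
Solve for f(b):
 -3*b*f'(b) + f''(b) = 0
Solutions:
 f(b) = C1 + C2*erfi(sqrt(6)*b/2)


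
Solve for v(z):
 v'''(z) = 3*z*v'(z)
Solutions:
 v(z) = C1 + Integral(C2*airyai(3^(1/3)*z) + C3*airybi(3^(1/3)*z), z)


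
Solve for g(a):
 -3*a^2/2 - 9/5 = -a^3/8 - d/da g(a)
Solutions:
 g(a) = C1 - a^4/32 + a^3/2 + 9*a/5


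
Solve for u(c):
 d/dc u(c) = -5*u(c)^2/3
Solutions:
 u(c) = 3/(C1 + 5*c)


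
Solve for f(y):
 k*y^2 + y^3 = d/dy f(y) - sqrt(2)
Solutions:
 f(y) = C1 + k*y^3/3 + y^4/4 + sqrt(2)*y


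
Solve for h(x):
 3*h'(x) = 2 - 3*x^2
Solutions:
 h(x) = C1 - x^3/3 + 2*x/3


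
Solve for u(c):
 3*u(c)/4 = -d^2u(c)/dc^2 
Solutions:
 u(c) = C1*sin(sqrt(3)*c/2) + C2*cos(sqrt(3)*c/2)


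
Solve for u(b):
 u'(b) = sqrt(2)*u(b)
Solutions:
 u(b) = C1*exp(sqrt(2)*b)


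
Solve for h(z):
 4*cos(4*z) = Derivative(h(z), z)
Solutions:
 h(z) = C1 + sin(4*z)


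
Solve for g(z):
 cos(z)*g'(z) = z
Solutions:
 g(z) = C1 + Integral(z/cos(z), z)


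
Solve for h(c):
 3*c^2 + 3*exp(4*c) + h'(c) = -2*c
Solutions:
 h(c) = C1 - c^3 - c^2 - 3*exp(4*c)/4


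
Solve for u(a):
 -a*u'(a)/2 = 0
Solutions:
 u(a) = C1


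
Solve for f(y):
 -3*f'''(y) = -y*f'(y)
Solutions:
 f(y) = C1 + Integral(C2*airyai(3^(2/3)*y/3) + C3*airybi(3^(2/3)*y/3), y)


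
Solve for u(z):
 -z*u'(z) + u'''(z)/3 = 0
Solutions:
 u(z) = C1 + Integral(C2*airyai(3^(1/3)*z) + C3*airybi(3^(1/3)*z), z)


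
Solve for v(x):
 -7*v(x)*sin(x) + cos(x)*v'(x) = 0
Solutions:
 v(x) = C1/cos(x)^7


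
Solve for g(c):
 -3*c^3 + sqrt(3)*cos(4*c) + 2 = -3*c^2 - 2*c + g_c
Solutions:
 g(c) = C1 - 3*c^4/4 + c^3 + c^2 + 2*c + sqrt(3)*sin(4*c)/4


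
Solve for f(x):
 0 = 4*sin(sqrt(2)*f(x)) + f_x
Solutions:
 f(x) = sqrt(2)*(pi - acos((-exp(2*sqrt(2)*C1) - exp(8*sqrt(2)*x))/(exp(2*sqrt(2)*C1) - exp(8*sqrt(2)*x)))/2)
 f(x) = sqrt(2)*acos((-exp(2*sqrt(2)*C1) - exp(8*sqrt(2)*x))/(exp(2*sqrt(2)*C1) - exp(8*sqrt(2)*x)))/2


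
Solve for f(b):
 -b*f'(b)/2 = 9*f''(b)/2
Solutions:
 f(b) = C1 + C2*erf(sqrt(2)*b/6)


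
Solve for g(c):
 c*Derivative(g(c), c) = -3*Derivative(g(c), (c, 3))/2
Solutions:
 g(c) = C1 + Integral(C2*airyai(-2^(1/3)*3^(2/3)*c/3) + C3*airybi(-2^(1/3)*3^(2/3)*c/3), c)


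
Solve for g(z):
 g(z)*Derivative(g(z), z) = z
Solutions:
 g(z) = -sqrt(C1 + z^2)
 g(z) = sqrt(C1 + z^2)


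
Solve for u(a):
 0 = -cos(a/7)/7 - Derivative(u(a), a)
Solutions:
 u(a) = C1 - sin(a/7)


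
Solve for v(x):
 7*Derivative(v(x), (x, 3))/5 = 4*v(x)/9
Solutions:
 v(x) = C3*exp(2940^(1/3)*x/21) + (C1*sin(3^(5/6)*980^(1/3)*x/42) + C2*cos(3^(5/6)*980^(1/3)*x/42))*exp(-2940^(1/3)*x/42)


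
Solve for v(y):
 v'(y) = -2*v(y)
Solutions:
 v(y) = C1*exp(-2*y)


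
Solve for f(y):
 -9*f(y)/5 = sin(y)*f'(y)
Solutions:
 f(y) = C1*(cos(y) + 1)^(9/10)/(cos(y) - 1)^(9/10)


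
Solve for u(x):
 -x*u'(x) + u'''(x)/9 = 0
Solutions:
 u(x) = C1 + Integral(C2*airyai(3^(2/3)*x) + C3*airybi(3^(2/3)*x), x)


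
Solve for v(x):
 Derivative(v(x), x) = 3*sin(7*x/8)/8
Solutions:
 v(x) = C1 - 3*cos(7*x/8)/7


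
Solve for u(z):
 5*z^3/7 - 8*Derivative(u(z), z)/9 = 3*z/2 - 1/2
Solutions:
 u(z) = C1 + 45*z^4/224 - 27*z^2/32 + 9*z/16


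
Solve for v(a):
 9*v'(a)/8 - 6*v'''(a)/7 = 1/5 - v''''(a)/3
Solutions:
 v(a) = C1 + C2*exp(3*a*(32*2^(1/3)/(7*sqrt(609) + 215)^(1/3) + 2^(2/3)*(7*sqrt(609) + 215)^(1/3) + 16)/56)*sin(3*2^(1/3)*sqrt(3)*a*(-2^(1/3)*(7*sqrt(609) + 215)^(1/3) + 32/(7*sqrt(609) + 215)^(1/3))/56) + C3*exp(3*a*(32*2^(1/3)/(7*sqrt(609) + 215)^(1/3) + 2^(2/3)*(7*sqrt(609) + 215)^(1/3) + 16)/56)*cos(3*2^(1/3)*sqrt(3)*a*(-2^(1/3)*(7*sqrt(609) + 215)^(1/3) + 32/(7*sqrt(609) + 215)^(1/3))/56) + C4*exp(3*a*(-2^(2/3)*(7*sqrt(609) + 215)^(1/3) - 32*2^(1/3)/(7*sqrt(609) + 215)^(1/3) + 8)/28) + 8*a/45


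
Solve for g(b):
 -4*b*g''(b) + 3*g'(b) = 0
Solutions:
 g(b) = C1 + C2*b^(7/4)


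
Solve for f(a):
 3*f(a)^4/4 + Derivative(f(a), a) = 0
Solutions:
 f(a) = 2^(2/3)*(1/(C1 + 9*a))^(1/3)
 f(a) = (-6^(2/3) - 3*2^(2/3)*3^(1/6)*I)*(1/(C1 + 3*a))^(1/3)/6
 f(a) = (-6^(2/3) + 3*2^(2/3)*3^(1/6)*I)*(1/(C1 + 3*a))^(1/3)/6


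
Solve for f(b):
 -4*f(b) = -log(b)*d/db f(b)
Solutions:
 f(b) = C1*exp(4*li(b))


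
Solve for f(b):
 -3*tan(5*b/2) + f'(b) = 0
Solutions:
 f(b) = C1 - 6*log(cos(5*b/2))/5


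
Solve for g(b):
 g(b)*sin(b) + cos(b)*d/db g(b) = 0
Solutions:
 g(b) = C1*cos(b)


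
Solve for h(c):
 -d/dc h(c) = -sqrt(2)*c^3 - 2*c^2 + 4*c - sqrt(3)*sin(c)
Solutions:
 h(c) = C1 + sqrt(2)*c^4/4 + 2*c^3/3 - 2*c^2 - sqrt(3)*cos(c)


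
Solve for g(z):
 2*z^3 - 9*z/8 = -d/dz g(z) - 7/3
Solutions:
 g(z) = C1 - z^4/2 + 9*z^2/16 - 7*z/3


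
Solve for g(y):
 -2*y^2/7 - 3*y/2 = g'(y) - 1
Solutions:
 g(y) = C1 - 2*y^3/21 - 3*y^2/4 + y


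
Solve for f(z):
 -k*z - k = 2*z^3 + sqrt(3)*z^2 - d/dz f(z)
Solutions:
 f(z) = C1 + k*z^2/2 + k*z + z^4/2 + sqrt(3)*z^3/3


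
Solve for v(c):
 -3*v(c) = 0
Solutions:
 v(c) = 0


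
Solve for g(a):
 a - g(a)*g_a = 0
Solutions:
 g(a) = -sqrt(C1 + a^2)
 g(a) = sqrt(C1 + a^2)


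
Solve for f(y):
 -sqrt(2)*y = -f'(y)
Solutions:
 f(y) = C1 + sqrt(2)*y^2/2


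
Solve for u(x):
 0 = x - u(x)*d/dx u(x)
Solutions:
 u(x) = -sqrt(C1 + x^2)
 u(x) = sqrt(C1 + x^2)


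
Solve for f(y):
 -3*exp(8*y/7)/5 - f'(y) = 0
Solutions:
 f(y) = C1 - 21*exp(8*y/7)/40


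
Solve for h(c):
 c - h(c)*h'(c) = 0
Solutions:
 h(c) = -sqrt(C1 + c^2)
 h(c) = sqrt(C1 + c^2)


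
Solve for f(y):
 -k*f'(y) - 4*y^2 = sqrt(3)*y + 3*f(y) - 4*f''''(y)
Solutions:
 f(y) = C1*exp(y*(-2^(1/6)*sqrt((k^2 + sqrt(k^4 + 1024))^(1/3)/4 - 2*2^(1/3)/(k^2 + sqrt(k^4 + 1024))^(1/3)) + sqrt(-2^(5/6)*k/(4*sqrt((k^2 + sqrt(k^4 + 1024))^(1/3)/4 - 2*2^(1/3)/(k^2 + sqrt(k^4 + 1024))^(1/3))) - 2^(1/3)*(k^2 + sqrt(k^4 + 1024))^(1/3)/4 + 2*2^(2/3)/(k^2 + sqrt(k^4 + 1024))^(1/3)))/2) + C2*exp(-y*(2^(1/6)*sqrt((k^2 + sqrt(k^4 + 1024))^(1/3)/4 - 2*2^(1/3)/(k^2 + sqrt(k^4 + 1024))^(1/3)) + sqrt(-2^(5/6)*k/(4*sqrt((k^2 + sqrt(k^4 + 1024))^(1/3)/4 - 2*2^(1/3)/(k^2 + sqrt(k^4 + 1024))^(1/3))) - 2^(1/3)*(k^2 + sqrt(k^4 + 1024))^(1/3)/4 + 2*2^(2/3)/(k^2 + sqrt(k^4 + 1024))^(1/3)))/2) + C3*exp(y*(2^(1/6)*sqrt((k^2 + sqrt(k^4 + 1024))^(1/3)/4 - 2*2^(1/3)/(k^2 + sqrt(k^4 + 1024))^(1/3)) - sqrt(2^(5/6)*k/(4*sqrt((k^2 + sqrt(k^4 + 1024))^(1/3)/4 - 2*2^(1/3)/(k^2 + sqrt(k^4 + 1024))^(1/3))) - 2^(1/3)*(k^2 + sqrt(k^4 + 1024))^(1/3)/4 + 2*2^(2/3)/(k^2 + sqrt(k^4 + 1024))^(1/3)))/2) + C4*exp(y*(2^(1/6)*sqrt((k^2 + sqrt(k^4 + 1024))^(1/3)/4 - 2*2^(1/3)/(k^2 + sqrt(k^4 + 1024))^(1/3)) + sqrt(2^(5/6)*k/(4*sqrt((k^2 + sqrt(k^4 + 1024))^(1/3)/4 - 2*2^(1/3)/(k^2 + sqrt(k^4 + 1024))^(1/3))) - 2^(1/3)*(k^2 + sqrt(k^4 + 1024))^(1/3)/4 + 2*2^(2/3)/(k^2 + sqrt(k^4 + 1024))^(1/3)))/2) - 8*k^2/27 + 8*k*y/9 + sqrt(3)*k/9 - 4*y^2/3 - sqrt(3)*y/3


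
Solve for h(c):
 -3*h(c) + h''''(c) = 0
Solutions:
 h(c) = C1*exp(-3^(1/4)*c) + C2*exp(3^(1/4)*c) + C3*sin(3^(1/4)*c) + C4*cos(3^(1/4)*c)


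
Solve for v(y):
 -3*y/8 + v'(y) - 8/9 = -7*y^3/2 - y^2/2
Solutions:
 v(y) = C1 - 7*y^4/8 - y^3/6 + 3*y^2/16 + 8*y/9


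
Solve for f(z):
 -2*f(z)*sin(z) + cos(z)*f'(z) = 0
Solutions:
 f(z) = C1/cos(z)^2


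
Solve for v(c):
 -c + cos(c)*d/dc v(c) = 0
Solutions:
 v(c) = C1 + Integral(c/cos(c), c)


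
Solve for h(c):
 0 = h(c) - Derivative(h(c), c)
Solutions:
 h(c) = C1*exp(c)


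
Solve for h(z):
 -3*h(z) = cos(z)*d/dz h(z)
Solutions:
 h(z) = C1*(sin(z) - 1)^(3/2)/(sin(z) + 1)^(3/2)


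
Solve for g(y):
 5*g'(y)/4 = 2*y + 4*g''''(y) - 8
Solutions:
 g(y) = C1 + C4*exp(2^(2/3)*5^(1/3)*y/4) + 4*y^2/5 - 32*y/5 + (C2*sin(2^(2/3)*sqrt(3)*5^(1/3)*y/8) + C3*cos(2^(2/3)*sqrt(3)*5^(1/3)*y/8))*exp(-2^(2/3)*5^(1/3)*y/8)


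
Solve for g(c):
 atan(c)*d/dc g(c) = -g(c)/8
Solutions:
 g(c) = C1*exp(-Integral(1/atan(c), c)/8)


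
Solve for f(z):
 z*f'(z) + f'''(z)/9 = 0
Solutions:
 f(z) = C1 + Integral(C2*airyai(-3^(2/3)*z) + C3*airybi(-3^(2/3)*z), z)


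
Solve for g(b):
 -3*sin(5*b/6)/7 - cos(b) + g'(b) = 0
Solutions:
 g(b) = C1 + sin(b) - 18*cos(5*b/6)/35


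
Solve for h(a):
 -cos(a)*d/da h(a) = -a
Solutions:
 h(a) = C1 + Integral(a/cos(a), a)


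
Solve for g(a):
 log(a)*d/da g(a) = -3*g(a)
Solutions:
 g(a) = C1*exp(-3*li(a))


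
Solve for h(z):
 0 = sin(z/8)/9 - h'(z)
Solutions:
 h(z) = C1 - 8*cos(z/8)/9


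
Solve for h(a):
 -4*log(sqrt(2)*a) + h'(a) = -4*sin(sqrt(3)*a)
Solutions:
 h(a) = C1 + 4*a*log(a) - 4*a + 2*a*log(2) + 4*sqrt(3)*cos(sqrt(3)*a)/3


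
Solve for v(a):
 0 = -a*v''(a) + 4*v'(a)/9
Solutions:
 v(a) = C1 + C2*a^(13/9)


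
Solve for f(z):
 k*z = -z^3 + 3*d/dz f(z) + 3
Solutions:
 f(z) = C1 + k*z^2/6 + z^4/12 - z


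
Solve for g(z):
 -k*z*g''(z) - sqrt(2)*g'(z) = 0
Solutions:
 g(z) = C1 + z^(((re(k) - sqrt(2))*re(k) + im(k)^2)/(re(k)^2 + im(k)^2))*(C2*sin(sqrt(2)*log(z)*Abs(im(k))/(re(k)^2 + im(k)^2)) + C3*cos(sqrt(2)*log(z)*im(k)/(re(k)^2 + im(k)^2)))


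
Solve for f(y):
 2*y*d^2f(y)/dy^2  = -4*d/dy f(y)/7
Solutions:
 f(y) = C1 + C2*y^(5/7)


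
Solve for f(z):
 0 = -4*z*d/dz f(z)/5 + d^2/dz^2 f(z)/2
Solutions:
 f(z) = C1 + C2*erfi(2*sqrt(5)*z/5)


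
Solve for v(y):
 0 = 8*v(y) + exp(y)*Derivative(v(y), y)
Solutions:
 v(y) = C1*exp(8*exp(-y))


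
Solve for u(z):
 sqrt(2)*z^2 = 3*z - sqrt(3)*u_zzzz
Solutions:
 u(z) = C1 + C2*z + C3*z^2 + C4*z^3 - sqrt(6)*z^6/1080 + sqrt(3)*z^5/120


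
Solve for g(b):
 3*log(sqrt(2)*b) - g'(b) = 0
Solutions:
 g(b) = C1 + 3*b*log(b) - 3*b + 3*b*log(2)/2


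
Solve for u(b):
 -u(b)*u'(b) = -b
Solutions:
 u(b) = -sqrt(C1 + b^2)
 u(b) = sqrt(C1 + b^2)


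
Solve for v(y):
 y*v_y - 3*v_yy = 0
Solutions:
 v(y) = C1 + C2*erfi(sqrt(6)*y/6)


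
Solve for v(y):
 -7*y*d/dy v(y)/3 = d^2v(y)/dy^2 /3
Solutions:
 v(y) = C1 + C2*erf(sqrt(14)*y/2)


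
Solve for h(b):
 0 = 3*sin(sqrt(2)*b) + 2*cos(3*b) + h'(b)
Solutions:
 h(b) = C1 - 2*sin(3*b)/3 + 3*sqrt(2)*cos(sqrt(2)*b)/2


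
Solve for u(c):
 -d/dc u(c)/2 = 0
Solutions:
 u(c) = C1


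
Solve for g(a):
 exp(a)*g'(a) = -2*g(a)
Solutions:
 g(a) = C1*exp(2*exp(-a))


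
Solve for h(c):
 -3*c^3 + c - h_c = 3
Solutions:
 h(c) = C1 - 3*c^4/4 + c^2/2 - 3*c


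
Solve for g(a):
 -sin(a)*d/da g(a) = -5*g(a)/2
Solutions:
 g(a) = C1*(cos(a) - 1)^(5/4)/(cos(a) + 1)^(5/4)


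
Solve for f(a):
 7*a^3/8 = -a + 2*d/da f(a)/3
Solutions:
 f(a) = C1 + 21*a^4/64 + 3*a^2/4


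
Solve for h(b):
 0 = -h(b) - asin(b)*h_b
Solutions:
 h(b) = C1*exp(-Integral(1/asin(b), b))


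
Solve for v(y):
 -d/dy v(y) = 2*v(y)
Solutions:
 v(y) = C1*exp(-2*y)


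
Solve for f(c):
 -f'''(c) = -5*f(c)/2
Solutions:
 f(c) = C3*exp(2^(2/3)*5^(1/3)*c/2) + (C1*sin(2^(2/3)*sqrt(3)*5^(1/3)*c/4) + C2*cos(2^(2/3)*sqrt(3)*5^(1/3)*c/4))*exp(-2^(2/3)*5^(1/3)*c/4)


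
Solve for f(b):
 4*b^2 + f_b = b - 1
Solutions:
 f(b) = C1 - 4*b^3/3 + b^2/2 - b


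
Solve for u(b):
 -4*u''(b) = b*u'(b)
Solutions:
 u(b) = C1 + C2*erf(sqrt(2)*b/4)


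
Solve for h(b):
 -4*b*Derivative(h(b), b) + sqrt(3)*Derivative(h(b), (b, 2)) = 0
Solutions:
 h(b) = C1 + C2*erfi(sqrt(2)*3^(3/4)*b/3)


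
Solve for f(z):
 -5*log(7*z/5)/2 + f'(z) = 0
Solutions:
 f(z) = C1 + 5*z*log(z)/2 - 5*z*log(5)/2 - 5*z/2 + 5*z*log(7)/2


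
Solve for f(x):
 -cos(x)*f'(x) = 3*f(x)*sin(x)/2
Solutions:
 f(x) = C1*cos(x)^(3/2)


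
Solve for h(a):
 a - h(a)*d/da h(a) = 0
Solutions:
 h(a) = -sqrt(C1 + a^2)
 h(a) = sqrt(C1 + a^2)


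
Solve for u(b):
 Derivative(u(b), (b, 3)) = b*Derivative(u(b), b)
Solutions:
 u(b) = C1 + Integral(C2*airyai(b) + C3*airybi(b), b)


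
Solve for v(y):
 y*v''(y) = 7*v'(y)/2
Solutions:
 v(y) = C1 + C2*y^(9/2)


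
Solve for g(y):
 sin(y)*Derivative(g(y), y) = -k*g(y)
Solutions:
 g(y) = C1*exp(k*(-log(cos(y) - 1) + log(cos(y) + 1))/2)


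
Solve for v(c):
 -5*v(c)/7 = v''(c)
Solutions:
 v(c) = C1*sin(sqrt(35)*c/7) + C2*cos(sqrt(35)*c/7)


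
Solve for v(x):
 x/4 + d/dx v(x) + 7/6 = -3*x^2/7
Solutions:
 v(x) = C1 - x^3/7 - x^2/8 - 7*x/6


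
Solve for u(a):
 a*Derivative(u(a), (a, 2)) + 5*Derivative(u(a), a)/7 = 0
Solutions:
 u(a) = C1 + C2*a^(2/7)


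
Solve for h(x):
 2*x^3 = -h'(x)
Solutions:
 h(x) = C1 - x^4/2


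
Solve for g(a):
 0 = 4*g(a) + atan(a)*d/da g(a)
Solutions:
 g(a) = C1*exp(-4*Integral(1/atan(a), a))


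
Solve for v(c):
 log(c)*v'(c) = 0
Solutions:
 v(c) = C1


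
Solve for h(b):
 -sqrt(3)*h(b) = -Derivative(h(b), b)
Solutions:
 h(b) = C1*exp(sqrt(3)*b)


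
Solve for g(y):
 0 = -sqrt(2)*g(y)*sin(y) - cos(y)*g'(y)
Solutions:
 g(y) = C1*cos(y)^(sqrt(2))


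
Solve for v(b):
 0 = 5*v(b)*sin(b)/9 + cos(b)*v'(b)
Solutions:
 v(b) = C1*cos(b)^(5/9)


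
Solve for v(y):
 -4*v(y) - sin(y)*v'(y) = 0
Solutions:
 v(y) = C1*(cos(y)^2 + 2*cos(y) + 1)/(cos(y)^2 - 2*cos(y) + 1)


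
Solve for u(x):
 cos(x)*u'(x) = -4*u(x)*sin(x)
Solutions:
 u(x) = C1*cos(x)^4


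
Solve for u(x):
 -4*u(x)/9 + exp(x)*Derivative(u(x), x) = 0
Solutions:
 u(x) = C1*exp(-4*exp(-x)/9)


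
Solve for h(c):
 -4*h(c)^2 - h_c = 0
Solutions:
 h(c) = 1/(C1 + 4*c)


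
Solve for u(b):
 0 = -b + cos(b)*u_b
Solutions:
 u(b) = C1 + Integral(b/cos(b), b)


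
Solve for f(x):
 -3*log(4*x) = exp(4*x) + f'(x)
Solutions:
 f(x) = C1 - 3*x*log(x) + 3*x*(1 - 2*log(2)) - exp(4*x)/4


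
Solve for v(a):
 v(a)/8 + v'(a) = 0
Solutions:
 v(a) = C1*exp(-a/8)


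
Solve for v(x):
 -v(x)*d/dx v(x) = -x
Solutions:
 v(x) = -sqrt(C1 + x^2)
 v(x) = sqrt(C1 + x^2)


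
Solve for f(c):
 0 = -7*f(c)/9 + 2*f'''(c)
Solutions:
 f(c) = C3*exp(84^(1/3)*c/6) + (C1*sin(28^(1/3)*3^(5/6)*c/12) + C2*cos(28^(1/3)*3^(5/6)*c/12))*exp(-84^(1/3)*c/12)


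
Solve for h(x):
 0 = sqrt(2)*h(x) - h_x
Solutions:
 h(x) = C1*exp(sqrt(2)*x)


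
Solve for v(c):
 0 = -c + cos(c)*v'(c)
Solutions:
 v(c) = C1 + Integral(c/cos(c), c)


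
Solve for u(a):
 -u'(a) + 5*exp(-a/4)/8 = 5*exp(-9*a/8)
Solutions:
 u(a) = C1 - 5*exp(-a/4)/2 + 40*exp(-9*a/8)/9


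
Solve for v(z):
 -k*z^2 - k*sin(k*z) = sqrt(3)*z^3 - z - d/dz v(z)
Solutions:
 v(z) = C1 + k*z^3/3 + sqrt(3)*z^4/4 - z^2/2 - cos(k*z)


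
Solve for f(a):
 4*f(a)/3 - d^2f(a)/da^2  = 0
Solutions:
 f(a) = C1*exp(-2*sqrt(3)*a/3) + C2*exp(2*sqrt(3)*a/3)


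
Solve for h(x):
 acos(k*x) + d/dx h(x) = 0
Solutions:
 h(x) = C1 - Piecewise((x*acos(k*x) - sqrt(-k^2*x^2 + 1)/k, Ne(k, 0)), (pi*x/2, True))


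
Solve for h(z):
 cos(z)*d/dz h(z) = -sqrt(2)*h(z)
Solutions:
 h(z) = C1*(sin(z) - 1)^(sqrt(2)/2)/(sin(z) + 1)^(sqrt(2)/2)


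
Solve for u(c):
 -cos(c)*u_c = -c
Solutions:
 u(c) = C1 + Integral(c/cos(c), c)


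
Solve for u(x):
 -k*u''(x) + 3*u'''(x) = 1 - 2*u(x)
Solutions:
 u(x) = C1*exp(x*(-k^2/(-k^3/27 + sqrt(-k^6 + (243 - k^3)^2)/27 + 9)^(1/3) + 3*k - 9*(-k^3/27 + sqrt(-k^6 + (243 - k^3)^2)/27 + 9)^(1/3))/27) + C2*exp(x*(-4*k^2/((-1 + sqrt(3)*I)*(-k^3/27 + sqrt(-k^6 + (243 - k^3)^2)/27 + 9)^(1/3)) + 6*k + 9*(-k^3/27 + sqrt(-k^6 + (243 - k^3)^2)/27 + 9)^(1/3) - 9*sqrt(3)*I*(-k^3/27 + sqrt(-k^6 + (243 - k^3)^2)/27 + 9)^(1/3))/54) + C3*exp(x*(4*k^2/((1 + sqrt(3)*I)*(-k^3/27 + sqrt(-k^6 + (243 - k^3)^2)/27 + 9)^(1/3)) + 6*k + 9*(-k^3/27 + sqrt(-k^6 + (243 - k^3)^2)/27 + 9)^(1/3) + 9*sqrt(3)*I*(-k^3/27 + sqrt(-k^6 + (243 - k^3)^2)/27 + 9)^(1/3))/54) + 1/2


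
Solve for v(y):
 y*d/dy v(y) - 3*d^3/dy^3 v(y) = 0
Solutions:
 v(y) = C1 + Integral(C2*airyai(3^(2/3)*y/3) + C3*airybi(3^(2/3)*y/3), y)


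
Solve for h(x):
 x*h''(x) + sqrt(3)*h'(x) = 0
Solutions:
 h(x) = C1 + C2*x^(1 - sqrt(3))


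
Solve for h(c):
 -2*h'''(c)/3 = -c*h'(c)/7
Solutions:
 h(c) = C1 + Integral(C2*airyai(14^(2/3)*3^(1/3)*c/14) + C3*airybi(14^(2/3)*3^(1/3)*c/14), c)


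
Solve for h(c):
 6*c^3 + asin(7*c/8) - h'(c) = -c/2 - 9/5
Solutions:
 h(c) = C1 + 3*c^4/2 + c^2/4 + c*asin(7*c/8) + 9*c/5 + sqrt(64 - 49*c^2)/7


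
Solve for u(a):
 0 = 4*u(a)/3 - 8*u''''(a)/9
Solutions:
 u(a) = C1*exp(-2^(3/4)*3^(1/4)*a/2) + C2*exp(2^(3/4)*3^(1/4)*a/2) + C3*sin(2^(3/4)*3^(1/4)*a/2) + C4*cos(2^(3/4)*3^(1/4)*a/2)


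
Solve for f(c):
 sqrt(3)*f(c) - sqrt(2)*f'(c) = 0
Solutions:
 f(c) = C1*exp(sqrt(6)*c/2)


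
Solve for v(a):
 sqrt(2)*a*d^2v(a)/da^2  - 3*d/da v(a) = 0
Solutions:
 v(a) = C1 + C2*a^(1 + 3*sqrt(2)/2)


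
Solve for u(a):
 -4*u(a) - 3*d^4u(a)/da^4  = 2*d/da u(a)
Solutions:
 u(a) = (C1*sin(sqrt(3)*a*sqrt(Abs(8*2^(2/3)/(3 + sqrt(1015)*I)^(1/3) - 2*2^(5/6)*sqrt(3)/sqrt(8*2^(1/3)/(3 + sqrt(1015)*I)^(1/3) + (3 + sqrt(1015)*I)^(1/3)) + 2^(1/3)*(3 + sqrt(1015)*I)^(1/3)))/6) + C2*cos(sqrt(3)*a*sqrt(8*2^(2/3)/(3 + sqrt(1015)*I)^(1/3) - 2*2^(5/6)*sqrt(3)/sqrt(8*2^(1/3)/(3 + sqrt(1015)*I)^(1/3) + (3 + sqrt(1015)*I)^(1/3)) + 2^(1/3)*(3 + sqrt(1015)*I)^(1/3))/6))*exp(-2^(1/6)*sqrt(3)*a*sqrt(8*2^(1/3)/(3 + sqrt(1015)*I)^(1/3) + (3 + sqrt(1015)*I)^(1/3))/6) + (C3*sin(sqrt(3)*a*sqrt(Abs(8*2^(2/3)/(3 + sqrt(1015)*I)^(1/3) + 2*2^(5/6)*sqrt(3)/sqrt(8*2^(1/3)/(3 + sqrt(1015)*I)^(1/3) + (3 + sqrt(1015)*I)^(1/3)) + 2^(1/3)*(3 + sqrt(1015)*I)^(1/3)))/6) + C4*cos(sqrt(3)*a*sqrt(8*2^(2/3)/(3 + sqrt(1015)*I)^(1/3) + 2*2^(5/6)*sqrt(3)/sqrt(8*2^(1/3)/(3 + sqrt(1015)*I)^(1/3) + (3 + sqrt(1015)*I)^(1/3)) + 2^(1/3)*(3 + sqrt(1015)*I)^(1/3))/6))*exp(2^(1/6)*sqrt(3)*a*sqrt(8*2^(1/3)/(3 + sqrt(1015)*I)^(1/3) + (3 + sqrt(1015)*I)^(1/3))/6)


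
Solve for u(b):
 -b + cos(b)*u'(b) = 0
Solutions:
 u(b) = C1 + Integral(b/cos(b), b)


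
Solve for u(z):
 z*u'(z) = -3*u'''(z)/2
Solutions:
 u(z) = C1 + Integral(C2*airyai(-2^(1/3)*3^(2/3)*z/3) + C3*airybi(-2^(1/3)*3^(2/3)*z/3), z)


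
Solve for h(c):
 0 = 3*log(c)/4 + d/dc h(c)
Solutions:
 h(c) = C1 - 3*c*log(c)/4 + 3*c/4


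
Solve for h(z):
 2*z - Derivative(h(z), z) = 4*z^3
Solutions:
 h(z) = C1 - z^4 + z^2


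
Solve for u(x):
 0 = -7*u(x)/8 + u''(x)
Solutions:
 u(x) = C1*exp(-sqrt(14)*x/4) + C2*exp(sqrt(14)*x/4)


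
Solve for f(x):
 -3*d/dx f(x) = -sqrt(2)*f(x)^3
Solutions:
 f(x) = -sqrt(6)*sqrt(-1/(C1 + sqrt(2)*x))/2
 f(x) = sqrt(6)*sqrt(-1/(C1 + sqrt(2)*x))/2


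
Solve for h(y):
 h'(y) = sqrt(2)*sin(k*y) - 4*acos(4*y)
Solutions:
 h(y) = C1 - 4*y*acos(4*y) + sqrt(1 - 16*y^2) + sqrt(2)*Piecewise((-cos(k*y)/k, Ne(k, 0)), (0, True))


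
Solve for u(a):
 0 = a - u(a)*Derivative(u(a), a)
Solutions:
 u(a) = -sqrt(C1 + a^2)
 u(a) = sqrt(C1 + a^2)


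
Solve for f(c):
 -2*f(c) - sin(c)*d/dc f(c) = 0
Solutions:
 f(c) = C1*(cos(c) + 1)/(cos(c) - 1)


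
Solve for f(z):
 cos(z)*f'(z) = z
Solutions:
 f(z) = C1 + Integral(z/cos(z), z)


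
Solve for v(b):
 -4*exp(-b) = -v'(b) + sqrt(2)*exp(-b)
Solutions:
 v(b) = C1 - 4*exp(-b) - sqrt(2)*exp(-b)


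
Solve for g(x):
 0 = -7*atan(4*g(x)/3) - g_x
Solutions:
 Integral(1/atan(4*_y/3), (_y, g(x))) = C1 - 7*x


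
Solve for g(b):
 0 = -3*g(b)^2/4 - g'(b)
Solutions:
 g(b) = 4/(C1 + 3*b)


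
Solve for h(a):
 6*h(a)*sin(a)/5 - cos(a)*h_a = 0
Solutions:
 h(a) = C1/cos(a)^(6/5)


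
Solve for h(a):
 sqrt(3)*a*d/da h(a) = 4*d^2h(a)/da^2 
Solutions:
 h(a) = C1 + C2*erfi(sqrt(2)*3^(1/4)*a/4)


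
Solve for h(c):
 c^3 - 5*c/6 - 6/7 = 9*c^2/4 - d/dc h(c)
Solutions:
 h(c) = C1 - c^4/4 + 3*c^3/4 + 5*c^2/12 + 6*c/7


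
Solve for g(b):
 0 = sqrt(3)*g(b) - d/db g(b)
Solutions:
 g(b) = C1*exp(sqrt(3)*b)


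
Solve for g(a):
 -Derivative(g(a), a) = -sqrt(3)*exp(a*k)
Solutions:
 g(a) = C1 + sqrt(3)*exp(a*k)/k


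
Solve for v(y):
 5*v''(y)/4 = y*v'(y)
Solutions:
 v(y) = C1 + C2*erfi(sqrt(10)*y/5)


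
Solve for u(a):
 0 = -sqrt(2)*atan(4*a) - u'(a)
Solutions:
 u(a) = C1 - sqrt(2)*(a*atan(4*a) - log(16*a^2 + 1)/8)


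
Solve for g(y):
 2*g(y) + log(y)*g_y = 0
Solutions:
 g(y) = C1*exp(-2*li(y))


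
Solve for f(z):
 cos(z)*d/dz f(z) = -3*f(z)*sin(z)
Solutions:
 f(z) = C1*cos(z)^3


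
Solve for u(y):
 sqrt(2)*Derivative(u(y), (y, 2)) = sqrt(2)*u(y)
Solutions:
 u(y) = C1*exp(-y) + C2*exp(y)


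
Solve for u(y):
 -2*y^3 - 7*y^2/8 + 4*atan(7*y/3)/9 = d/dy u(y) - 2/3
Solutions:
 u(y) = C1 - y^4/2 - 7*y^3/24 + 4*y*atan(7*y/3)/9 + 2*y/3 - 2*log(49*y^2 + 9)/21


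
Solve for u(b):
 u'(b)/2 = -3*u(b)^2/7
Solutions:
 u(b) = 7/(C1 + 6*b)


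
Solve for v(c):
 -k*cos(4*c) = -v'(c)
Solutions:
 v(c) = C1 + k*sin(4*c)/4


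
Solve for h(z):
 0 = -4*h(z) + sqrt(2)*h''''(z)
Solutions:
 h(z) = C1*exp(-2^(3/8)*z) + C2*exp(2^(3/8)*z) + C3*sin(2^(3/8)*z) + C4*cos(2^(3/8)*z)


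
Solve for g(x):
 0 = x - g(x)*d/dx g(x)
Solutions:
 g(x) = -sqrt(C1 + x^2)
 g(x) = sqrt(C1 + x^2)


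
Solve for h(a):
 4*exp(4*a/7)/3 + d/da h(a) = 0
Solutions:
 h(a) = C1 - 7*exp(4*a/7)/3


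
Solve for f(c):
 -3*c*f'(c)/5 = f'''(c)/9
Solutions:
 f(c) = C1 + Integral(C2*airyai(-3*5^(2/3)*c/5) + C3*airybi(-3*5^(2/3)*c/5), c)


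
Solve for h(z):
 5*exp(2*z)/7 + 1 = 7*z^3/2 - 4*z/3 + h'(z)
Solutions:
 h(z) = C1 - 7*z^4/8 + 2*z^2/3 + z + 5*exp(2*z)/14


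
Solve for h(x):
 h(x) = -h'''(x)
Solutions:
 h(x) = C3*exp(-x) + (C1*sin(sqrt(3)*x/2) + C2*cos(sqrt(3)*x/2))*exp(x/2)


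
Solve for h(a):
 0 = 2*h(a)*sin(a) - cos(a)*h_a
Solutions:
 h(a) = C1/cos(a)^2


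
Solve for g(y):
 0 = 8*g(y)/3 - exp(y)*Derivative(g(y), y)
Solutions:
 g(y) = C1*exp(-8*exp(-y)/3)


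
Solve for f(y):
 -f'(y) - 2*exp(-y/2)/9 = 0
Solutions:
 f(y) = C1 + 4*exp(-y/2)/9


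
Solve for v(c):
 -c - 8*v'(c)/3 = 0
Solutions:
 v(c) = C1 - 3*c^2/16


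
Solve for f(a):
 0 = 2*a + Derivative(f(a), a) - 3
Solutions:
 f(a) = C1 - a^2 + 3*a


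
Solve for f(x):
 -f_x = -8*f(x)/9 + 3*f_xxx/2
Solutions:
 f(x) = C1*exp(2^(1/3)*x*(-(4 + 3*sqrt(2))^(1/3) + 2^(1/3)/(4 + 3*sqrt(2))^(1/3))/6)*sin(2^(1/3)*sqrt(3)*x*(2^(1/3)/(4 + 3*sqrt(2))^(1/3) + (4 + 3*sqrt(2))^(1/3))/6) + C2*exp(2^(1/3)*x*(-(4 + 3*sqrt(2))^(1/3) + 2^(1/3)/(4 + 3*sqrt(2))^(1/3))/6)*cos(2^(1/3)*sqrt(3)*x*(2^(1/3)/(4 + 3*sqrt(2))^(1/3) + (4 + 3*sqrt(2))^(1/3))/6) + C3*exp(-2^(1/3)*x*(-(4 + 3*sqrt(2))^(1/3) + 2^(1/3)/(4 + 3*sqrt(2))^(1/3))/3)


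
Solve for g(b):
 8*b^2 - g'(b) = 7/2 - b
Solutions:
 g(b) = C1 + 8*b^3/3 + b^2/2 - 7*b/2


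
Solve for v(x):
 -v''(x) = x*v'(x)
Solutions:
 v(x) = C1 + C2*erf(sqrt(2)*x/2)


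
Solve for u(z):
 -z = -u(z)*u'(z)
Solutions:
 u(z) = -sqrt(C1 + z^2)
 u(z) = sqrt(C1 + z^2)


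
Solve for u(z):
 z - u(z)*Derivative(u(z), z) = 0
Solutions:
 u(z) = -sqrt(C1 + z^2)
 u(z) = sqrt(C1 + z^2)


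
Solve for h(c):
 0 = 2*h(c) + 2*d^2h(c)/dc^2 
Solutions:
 h(c) = C1*sin(c) + C2*cos(c)


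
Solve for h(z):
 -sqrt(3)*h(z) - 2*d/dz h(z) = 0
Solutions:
 h(z) = C1*exp(-sqrt(3)*z/2)


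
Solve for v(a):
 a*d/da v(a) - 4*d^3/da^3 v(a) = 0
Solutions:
 v(a) = C1 + Integral(C2*airyai(2^(1/3)*a/2) + C3*airybi(2^(1/3)*a/2), a)


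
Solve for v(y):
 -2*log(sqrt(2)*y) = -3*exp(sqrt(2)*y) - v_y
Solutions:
 v(y) = C1 + 2*y*log(y) + y*(-2 + log(2)) - 3*sqrt(2)*exp(sqrt(2)*y)/2


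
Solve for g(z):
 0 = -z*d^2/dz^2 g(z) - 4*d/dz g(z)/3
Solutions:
 g(z) = C1 + C2/z^(1/3)


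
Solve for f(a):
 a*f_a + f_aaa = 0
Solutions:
 f(a) = C1 + Integral(C2*airyai(-a) + C3*airybi(-a), a)


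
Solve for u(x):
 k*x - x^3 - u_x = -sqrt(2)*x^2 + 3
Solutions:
 u(x) = C1 + k*x^2/2 - x^4/4 + sqrt(2)*x^3/3 - 3*x


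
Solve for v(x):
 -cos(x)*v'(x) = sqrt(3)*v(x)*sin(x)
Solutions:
 v(x) = C1*cos(x)^(sqrt(3))


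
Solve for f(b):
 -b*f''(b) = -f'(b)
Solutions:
 f(b) = C1 + C2*b^2


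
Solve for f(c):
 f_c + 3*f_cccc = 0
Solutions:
 f(c) = C1 + C4*exp(-3^(2/3)*c/3) + (C2*sin(3^(1/6)*c/2) + C3*cos(3^(1/6)*c/2))*exp(3^(2/3)*c/6)


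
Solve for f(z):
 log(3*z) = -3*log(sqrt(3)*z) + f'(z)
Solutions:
 f(z) = C1 + 4*z*log(z) - 4*z + 5*z*log(3)/2


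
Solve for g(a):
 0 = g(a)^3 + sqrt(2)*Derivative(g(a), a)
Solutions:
 g(a) = -sqrt(-1/(C1 - sqrt(2)*a))
 g(a) = sqrt(-1/(C1 - sqrt(2)*a))


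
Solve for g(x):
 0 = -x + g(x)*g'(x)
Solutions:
 g(x) = -sqrt(C1 + x^2)
 g(x) = sqrt(C1 + x^2)


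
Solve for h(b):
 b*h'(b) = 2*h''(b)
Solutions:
 h(b) = C1 + C2*erfi(b/2)


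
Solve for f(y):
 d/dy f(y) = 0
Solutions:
 f(y) = C1


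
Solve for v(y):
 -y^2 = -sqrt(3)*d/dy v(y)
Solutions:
 v(y) = C1 + sqrt(3)*y^3/9


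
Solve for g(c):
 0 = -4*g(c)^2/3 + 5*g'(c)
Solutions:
 g(c) = -15/(C1 + 4*c)


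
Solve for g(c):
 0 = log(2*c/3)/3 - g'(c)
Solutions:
 g(c) = C1 + c*log(c)/3 - c*log(3)/3 - c/3 + c*log(2)/3


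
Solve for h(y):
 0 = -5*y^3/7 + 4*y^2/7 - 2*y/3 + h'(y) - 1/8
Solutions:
 h(y) = C1 + 5*y^4/28 - 4*y^3/21 + y^2/3 + y/8


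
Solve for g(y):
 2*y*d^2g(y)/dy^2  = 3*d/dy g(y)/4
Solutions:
 g(y) = C1 + C2*y^(11/8)


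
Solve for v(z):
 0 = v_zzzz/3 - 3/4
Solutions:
 v(z) = C1 + C2*z + C3*z^2 + C4*z^3 + 3*z^4/32


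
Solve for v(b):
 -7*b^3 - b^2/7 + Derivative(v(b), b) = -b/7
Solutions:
 v(b) = C1 + 7*b^4/4 + b^3/21 - b^2/14


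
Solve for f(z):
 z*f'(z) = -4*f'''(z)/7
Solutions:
 f(z) = C1 + Integral(C2*airyai(-14^(1/3)*z/2) + C3*airybi(-14^(1/3)*z/2), z)


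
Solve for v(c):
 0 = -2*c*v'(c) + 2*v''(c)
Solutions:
 v(c) = C1 + C2*erfi(sqrt(2)*c/2)


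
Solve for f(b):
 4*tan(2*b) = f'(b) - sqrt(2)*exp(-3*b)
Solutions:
 f(b) = C1 + log(tan(2*b)^2 + 1) - sqrt(2)*exp(-3*b)/3


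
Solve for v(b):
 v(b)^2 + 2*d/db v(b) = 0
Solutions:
 v(b) = 2/(C1 + b)


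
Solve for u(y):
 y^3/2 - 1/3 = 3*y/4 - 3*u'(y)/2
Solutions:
 u(y) = C1 - y^4/12 + y^2/4 + 2*y/9


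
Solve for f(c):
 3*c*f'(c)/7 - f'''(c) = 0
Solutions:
 f(c) = C1 + Integral(C2*airyai(3^(1/3)*7^(2/3)*c/7) + C3*airybi(3^(1/3)*7^(2/3)*c/7), c)


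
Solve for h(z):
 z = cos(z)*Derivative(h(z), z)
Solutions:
 h(z) = C1 + Integral(z/cos(z), z)


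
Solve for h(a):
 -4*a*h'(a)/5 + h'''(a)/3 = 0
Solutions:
 h(a) = C1 + Integral(C2*airyai(12^(1/3)*5^(2/3)*a/5) + C3*airybi(12^(1/3)*5^(2/3)*a/5), a)


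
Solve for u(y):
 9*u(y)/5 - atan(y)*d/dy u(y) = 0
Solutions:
 u(y) = C1*exp(9*Integral(1/atan(y), y)/5)


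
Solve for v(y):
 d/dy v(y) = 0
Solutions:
 v(y) = C1


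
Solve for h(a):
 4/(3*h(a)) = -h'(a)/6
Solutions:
 h(a) = -sqrt(C1 - 16*a)
 h(a) = sqrt(C1 - 16*a)


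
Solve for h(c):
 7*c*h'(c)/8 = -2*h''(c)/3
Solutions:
 h(c) = C1 + C2*erf(sqrt(42)*c/8)


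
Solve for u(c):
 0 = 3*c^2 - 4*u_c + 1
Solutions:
 u(c) = C1 + c^3/4 + c/4


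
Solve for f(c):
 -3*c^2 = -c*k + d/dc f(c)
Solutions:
 f(c) = C1 - c^3 + c^2*k/2


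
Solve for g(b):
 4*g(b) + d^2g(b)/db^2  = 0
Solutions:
 g(b) = C1*sin(2*b) + C2*cos(2*b)


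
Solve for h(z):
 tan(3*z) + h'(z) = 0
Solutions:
 h(z) = C1 + log(cos(3*z))/3


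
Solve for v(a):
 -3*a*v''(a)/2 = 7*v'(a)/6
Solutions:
 v(a) = C1 + C2*a^(2/9)


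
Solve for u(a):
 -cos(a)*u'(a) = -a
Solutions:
 u(a) = C1 + Integral(a/cos(a), a)


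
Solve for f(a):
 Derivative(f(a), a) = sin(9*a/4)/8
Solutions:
 f(a) = C1 - cos(9*a/4)/18


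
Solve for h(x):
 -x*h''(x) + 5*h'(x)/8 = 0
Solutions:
 h(x) = C1 + C2*x^(13/8)


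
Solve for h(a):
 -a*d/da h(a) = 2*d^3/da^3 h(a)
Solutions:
 h(a) = C1 + Integral(C2*airyai(-2^(2/3)*a/2) + C3*airybi(-2^(2/3)*a/2), a)


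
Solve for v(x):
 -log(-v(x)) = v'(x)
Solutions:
 -li(-v(x)) = C1 - x


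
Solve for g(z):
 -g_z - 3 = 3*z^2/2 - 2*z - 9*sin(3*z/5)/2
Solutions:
 g(z) = C1 - z^3/2 + z^2 - 3*z - 15*cos(3*z/5)/2


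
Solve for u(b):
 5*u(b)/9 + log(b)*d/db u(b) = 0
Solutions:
 u(b) = C1*exp(-5*li(b)/9)


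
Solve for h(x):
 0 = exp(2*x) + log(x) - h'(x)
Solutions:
 h(x) = C1 + x*log(x) - x + exp(2*x)/2


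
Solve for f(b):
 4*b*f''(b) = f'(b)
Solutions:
 f(b) = C1 + C2*b^(5/4)


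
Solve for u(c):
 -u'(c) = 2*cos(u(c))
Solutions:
 u(c) = pi - asin((C1 + exp(4*c))/(C1 - exp(4*c)))
 u(c) = asin((C1 + exp(4*c))/(C1 - exp(4*c)))


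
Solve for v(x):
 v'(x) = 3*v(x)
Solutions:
 v(x) = C1*exp(3*x)


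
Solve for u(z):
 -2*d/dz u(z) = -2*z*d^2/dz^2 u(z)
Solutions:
 u(z) = C1 + C2*z^2


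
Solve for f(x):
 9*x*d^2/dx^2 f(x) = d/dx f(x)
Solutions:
 f(x) = C1 + C2*x^(10/9)


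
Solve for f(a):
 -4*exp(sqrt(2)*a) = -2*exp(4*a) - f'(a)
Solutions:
 f(a) = C1 - exp(4*a)/2 + 2*sqrt(2)*exp(sqrt(2)*a)


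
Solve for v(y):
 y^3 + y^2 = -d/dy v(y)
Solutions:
 v(y) = C1 - y^4/4 - y^3/3


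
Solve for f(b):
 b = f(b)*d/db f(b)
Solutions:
 f(b) = -sqrt(C1 + b^2)
 f(b) = sqrt(C1 + b^2)


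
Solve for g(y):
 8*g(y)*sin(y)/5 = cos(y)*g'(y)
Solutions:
 g(y) = C1/cos(y)^(8/5)


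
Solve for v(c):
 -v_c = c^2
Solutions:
 v(c) = C1 - c^3/3


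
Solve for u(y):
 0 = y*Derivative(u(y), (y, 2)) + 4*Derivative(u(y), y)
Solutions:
 u(y) = C1 + C2/y^3


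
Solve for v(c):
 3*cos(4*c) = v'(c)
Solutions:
 v(c) = C1 + 3*sin(4*c)/4


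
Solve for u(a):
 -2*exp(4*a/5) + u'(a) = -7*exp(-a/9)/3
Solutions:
 u(a) = C1 + 5*exp(4*a/5)/2 + 21*exp(-a/9)


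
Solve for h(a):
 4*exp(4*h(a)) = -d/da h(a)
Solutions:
 h(a) = log(-I*(1/(C1 + 16*a))^(1/4))
 h(a) = log(I*(1/(C1 + 16*a))^(1/4))
 h(a) = log(-(1/(C1 + 16*a))^(1/4))
 h(a) = log(1/(C1 + 16*a))/4


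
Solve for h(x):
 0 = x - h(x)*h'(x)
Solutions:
 h(x) = -sqrt(C1 + x^2)
 h(x) = sqrt(C1 + x^2)


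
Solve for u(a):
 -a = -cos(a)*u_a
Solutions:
 u(a) = C1 + Integral(a/cos(a), a)


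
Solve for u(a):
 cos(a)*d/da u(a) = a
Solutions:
 u(a) = C1 + Integral(a/cos(a), a)


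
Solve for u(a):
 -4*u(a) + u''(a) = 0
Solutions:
 u(a) = C1*exp(-2*a) + C2*exp(2*a)


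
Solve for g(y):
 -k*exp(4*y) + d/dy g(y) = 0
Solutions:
 g(y) = C1 + k*exp(4*y)/4


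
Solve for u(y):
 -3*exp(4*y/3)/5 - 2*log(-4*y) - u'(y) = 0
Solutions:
 u(y) = C1 - 2*y*log(-y) + 2*y*(1 - 2*log(2)) - 9*exp(4*y/3)/20


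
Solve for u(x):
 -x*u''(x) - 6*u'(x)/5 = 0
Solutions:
 u(x) = C1 + C2/x^(1/5)


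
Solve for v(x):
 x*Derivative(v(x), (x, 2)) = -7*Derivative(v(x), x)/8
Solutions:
 v(x) = C1 + C2*x^(1/8)


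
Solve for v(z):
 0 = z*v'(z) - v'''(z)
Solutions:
 v(z) = C1 + Integral(C2*airyai(z) + C3*airybi(z), z)


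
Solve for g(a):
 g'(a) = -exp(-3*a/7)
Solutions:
 g(a) = C1 + 7*exp(-3*a/7)/3


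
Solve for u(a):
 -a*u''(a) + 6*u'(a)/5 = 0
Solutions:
 u(a) = C1 + C2*a^(11/5)


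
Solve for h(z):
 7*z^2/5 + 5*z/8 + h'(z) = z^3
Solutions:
 h(z) = C1 + z^4/4 - 7*z^3/15 - 5*z^2/16


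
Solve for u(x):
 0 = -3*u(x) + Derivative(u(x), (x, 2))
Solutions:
 u(x) = C1*exp(-sqrt(3)*x) + C2*exp(sqrt(3)*x)


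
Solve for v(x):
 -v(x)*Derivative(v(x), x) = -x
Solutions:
 v(x) = -sqrt(C1 + x^2)
 v(x) = sqrt(C1 + x^2)


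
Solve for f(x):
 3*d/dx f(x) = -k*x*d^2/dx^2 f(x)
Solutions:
 f(x) = C1 + x^(((re(k) - 3)*re(k) + im(k)^2)/(re(k)^2 + im(k)^2))*(C2*sin(3*log(x)*Abs(im(k))/(re(k)^2 + im(k)^2)) + C3*cos(3*log(x)*im(k)/(re(k)^2 + im(k)^2)))


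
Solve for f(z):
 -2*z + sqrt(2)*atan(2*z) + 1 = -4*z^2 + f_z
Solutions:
 f(z) = C1 + 4*z^3/3 - z^2 + z + sqrt(2)*(z*atan(2*z) - log(4*z^2 + 1)/4)


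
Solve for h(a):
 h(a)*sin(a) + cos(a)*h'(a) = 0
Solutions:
 h(a) = C1*cos(a)


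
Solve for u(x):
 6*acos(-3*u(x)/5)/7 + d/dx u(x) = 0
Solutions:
 Integral(1/acos(-3*_y/5), (_y, u(x))) = C1 - 6*x/7


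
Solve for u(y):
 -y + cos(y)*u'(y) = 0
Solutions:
 u(y) = C1 + Integral(y/cos(y), y)


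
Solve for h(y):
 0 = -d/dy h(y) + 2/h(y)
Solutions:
 h(y) = -sqrt(C1 + 4*y)
 h(y) = sqrt(C1 + 4*y)


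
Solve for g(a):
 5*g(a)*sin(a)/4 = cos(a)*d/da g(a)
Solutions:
 g(a) = C1/cos(a)^(5/4)


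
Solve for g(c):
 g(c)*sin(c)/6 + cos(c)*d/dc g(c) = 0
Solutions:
 g(c) = C1*cos(c)^(1/6)


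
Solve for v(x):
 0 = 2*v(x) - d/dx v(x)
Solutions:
 v(x) = C1*exp(2*x)


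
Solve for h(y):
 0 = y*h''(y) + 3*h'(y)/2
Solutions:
 h(y) = C1 + C2/sqrt(y)


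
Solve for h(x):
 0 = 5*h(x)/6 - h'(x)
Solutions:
 h(x) = C1*exp(5*x/6)


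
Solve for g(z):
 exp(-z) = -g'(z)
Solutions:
 g(z) = C1 + exp(-z)


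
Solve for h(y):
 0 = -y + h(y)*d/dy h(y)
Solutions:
 h(y) = -sqrt(C1 + y^2)
 h(y) = sqrt(C1 + y^2)


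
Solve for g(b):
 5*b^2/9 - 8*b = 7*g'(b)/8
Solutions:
 g(b) = C1 + 40*b^3/189 - 32*b^2/7


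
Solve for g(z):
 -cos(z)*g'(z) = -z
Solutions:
 g(z) = C1 + Integral(z/cos(z), z)


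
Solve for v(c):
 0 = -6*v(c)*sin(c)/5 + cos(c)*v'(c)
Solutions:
 v(c) = C1/cos(c)^(6/5)


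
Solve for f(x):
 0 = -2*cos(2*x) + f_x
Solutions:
 f(x) = C1 + sin(2*x)


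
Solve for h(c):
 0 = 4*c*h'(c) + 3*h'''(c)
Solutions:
 h(c) = C1 + Integral(C2*airyai(-6^(2/3)*c/3) + C3*airybi(-6^(2/3)*c/3), c)


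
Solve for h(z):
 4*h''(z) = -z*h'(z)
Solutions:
 h(z) = C1 + C2*erf(sqrt(2)*z/4)


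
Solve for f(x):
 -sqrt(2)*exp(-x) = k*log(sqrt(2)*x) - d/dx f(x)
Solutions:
 f(x) = C1 + k*x*log(x) + k*x*(-1 + log(2)/2) - sqrt(2)*exp(-x)


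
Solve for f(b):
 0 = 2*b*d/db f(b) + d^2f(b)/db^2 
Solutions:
 f(b) = C1 + C2*erf(b)


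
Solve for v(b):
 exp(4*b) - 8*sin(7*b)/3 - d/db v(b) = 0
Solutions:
 v(b) = C1 + exp(4*b)/4 + 8*cos(7*b)/21


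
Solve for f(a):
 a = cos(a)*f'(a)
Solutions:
 f(a) = C1 + Integral(a/cos(a), a)


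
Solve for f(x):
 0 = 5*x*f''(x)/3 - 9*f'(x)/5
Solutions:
 f(x) = C1 + C2*x^(52/25)


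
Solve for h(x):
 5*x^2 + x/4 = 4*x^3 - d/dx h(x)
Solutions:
 h(x) = C1 + x^4 - 5*x^3/3 - x^2/8


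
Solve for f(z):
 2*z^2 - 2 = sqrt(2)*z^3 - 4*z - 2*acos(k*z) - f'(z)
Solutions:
 f(z) = C1 + sqrt(2)*z^4/4 - 2*z^3/3 - 2*z^2 + 2*z - 2*Piecewise((z*acos(k*z) - sqrt(-k^2*z^2 + 1)/k, Ne(k, 0)), (pi*z/2, True))


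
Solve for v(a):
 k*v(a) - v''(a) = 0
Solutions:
 v(a) = C1*exp(-a*sqrt(k)) + C2*exp(a*sqrt(k))


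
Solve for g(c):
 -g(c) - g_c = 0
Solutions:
 g(c) = C1*exp(-c)


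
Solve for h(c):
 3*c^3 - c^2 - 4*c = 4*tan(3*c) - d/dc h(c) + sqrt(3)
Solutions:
 h(c) = C1 - 3*c^4/4 + c^3/3 + 2*c^2 + sqrt(3)*c - 4*log(cos(3*c))/3


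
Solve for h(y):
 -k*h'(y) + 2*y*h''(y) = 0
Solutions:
 h(y) = C1 + y^(re(k)/2 + 1)*(C2*sin(log(y)*Abs(im(k))/2) + C3*cos(log(y)*im(k)/2))


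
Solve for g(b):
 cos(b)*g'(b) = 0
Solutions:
 g(b) = C1


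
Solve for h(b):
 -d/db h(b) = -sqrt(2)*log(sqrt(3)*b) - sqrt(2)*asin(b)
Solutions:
 h(b) = C1 + sqrt(2)*b*(log(b) - 1) + sqrt(2)*b*log(3)/2 + sqrt(2)*(b*asin(b) + sqrt(1 - b^2))


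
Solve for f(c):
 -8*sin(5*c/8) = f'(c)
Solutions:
 f(c) = C1 + 64*cos(5*c/8)/5


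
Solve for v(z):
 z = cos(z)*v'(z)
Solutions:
 v(z) = C1 + Integral(z/cos(z), z)


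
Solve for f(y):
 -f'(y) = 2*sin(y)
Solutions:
 f(y) = C1 + 2*cos(y)


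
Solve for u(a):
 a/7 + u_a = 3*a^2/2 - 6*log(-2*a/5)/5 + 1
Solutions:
 u(a) = C1 + a^3/2 - a^2/14 - 6*a*log(-a)/5 + a*(-6*log(2) + 6*log(5) + 11)/5


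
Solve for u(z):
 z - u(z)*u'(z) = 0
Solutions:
 u(z) = -sqrt(C1 + z^2)
 u(z) = sqrt(C1 + z^2)


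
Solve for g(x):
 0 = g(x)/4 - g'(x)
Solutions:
 g(x) = C1*exp(x/4)


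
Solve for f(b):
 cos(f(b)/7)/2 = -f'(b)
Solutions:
 b/2 - 7*log(sin(f(b)/7) - 1)/2 + 7*log(sin(f(b)/7) + 1)/2 = C1


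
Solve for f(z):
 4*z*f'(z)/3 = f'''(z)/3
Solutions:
 f(z) = C1 + Integral(C2*airyai(2^(2/3)*z) + C3*airybi(2^(2/3)*z), z)


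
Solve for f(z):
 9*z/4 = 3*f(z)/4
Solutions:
 f(z) = 3*z


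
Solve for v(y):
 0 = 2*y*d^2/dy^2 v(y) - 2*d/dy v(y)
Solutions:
 v(y) = C1 + C2*y^2


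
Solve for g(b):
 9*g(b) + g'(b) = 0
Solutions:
 g(b) = C1*exp(-9*b)


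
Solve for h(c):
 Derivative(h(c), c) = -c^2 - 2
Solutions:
 h(c) = C1 - c^3/3 - 2*c


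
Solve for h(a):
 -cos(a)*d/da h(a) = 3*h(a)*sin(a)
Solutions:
 h(a) = C1*cos(a)^3


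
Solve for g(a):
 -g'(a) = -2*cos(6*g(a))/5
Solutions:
 -2*a/5 - log(sin(6*g(a)) - 1)/12 + log(sin(6*g(a)) + 1)/12 = C1


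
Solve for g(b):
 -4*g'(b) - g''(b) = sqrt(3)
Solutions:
 g(b) = C1 + C2*exp(-4*b) - sqrt(3)*b/4


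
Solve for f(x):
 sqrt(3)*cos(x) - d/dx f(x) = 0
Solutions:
 f(x) = C1 + sqrt(3)*sin(x)


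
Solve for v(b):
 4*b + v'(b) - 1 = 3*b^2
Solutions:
 v(b) = C1 + b^3 - 2*b^2 + b


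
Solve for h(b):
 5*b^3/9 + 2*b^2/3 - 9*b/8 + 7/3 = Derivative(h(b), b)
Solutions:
 h(b) = C1 + 5*b^4/36 + 2*b^3/9 - 9*b^2/16 + 7*b/3


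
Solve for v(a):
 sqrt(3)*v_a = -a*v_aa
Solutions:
 v(a) = C1 + C2*a^(1 - sqrt(3))


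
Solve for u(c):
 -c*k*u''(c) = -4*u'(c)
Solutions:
 u(c) = C1 + c^(((re(k) + 4)*re(k) + im(k)^2)/(re(k)^2 + im(k)^2))*(C2*sin(4*log(c)*Abs(im(k))/(re(k)^2 + im(k)^2)) + C3*cos(4*log(c)*im(k)/(re(k)^2 + im(k)^2)))


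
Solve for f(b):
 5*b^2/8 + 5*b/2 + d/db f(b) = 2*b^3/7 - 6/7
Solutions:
 f(b) = C1 + b^4/14 - 5*b^3/24 - 5*b^2/4 - 6*b/7


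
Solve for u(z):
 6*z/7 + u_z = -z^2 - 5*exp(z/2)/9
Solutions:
 u(z) = C1 - z^3/3 - 3*z^2/7 - 10*exp(z/2)/9


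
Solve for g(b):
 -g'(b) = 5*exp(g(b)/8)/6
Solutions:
 g(b) = 8*log(1/(C1 + 5*b)) + 8*log(48)


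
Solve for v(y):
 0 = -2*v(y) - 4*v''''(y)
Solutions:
 v(y) = (C1*sin(2^(1/4)*y/2) + C2*cos(2^(1/4)*y/2))*exp(-2^(1/4)*y/2) + (C3*sin(2^(1/4)*y/2) + C4*cos(2^(1/4)*y/2))*exp(2^(1/4)*y/2)


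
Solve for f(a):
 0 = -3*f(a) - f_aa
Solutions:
 f(a) = C1*sin(sqrt(3)*a) + C2*cos(sqrt(3)*a)


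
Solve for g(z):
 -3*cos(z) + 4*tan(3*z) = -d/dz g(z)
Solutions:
 g(z) = C1 + 4*log(cos(3*z))/3 + 3*sin(z)


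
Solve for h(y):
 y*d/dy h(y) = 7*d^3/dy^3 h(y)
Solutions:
 h(y) = C1 + Integral(C2*airyai(7^(2/3)*y/7) + C3*airybi(7^(2/3)*y/7), y)


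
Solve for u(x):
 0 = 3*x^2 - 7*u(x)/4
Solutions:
 u(x) = 12*x^2/7


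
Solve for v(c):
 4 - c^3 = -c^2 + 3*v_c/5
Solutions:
 v(c) = C1 - 5*c^4/12 + 5*c^3/9 + 20*c/3


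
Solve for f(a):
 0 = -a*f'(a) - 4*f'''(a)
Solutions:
 f(a) = C1 + Integral(C2*airyai(-2^(1/3)*a/2) + C3*airybi(-2^(1/3)*a/2), a)


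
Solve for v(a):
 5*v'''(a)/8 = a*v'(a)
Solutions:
 v(a) = C1 + Integral(C2*airyai(2*5^(2/3)*a/5) + C3*airybi(2*5^(2/3)*a/5), a)


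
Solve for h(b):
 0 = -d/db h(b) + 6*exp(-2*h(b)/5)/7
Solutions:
 h(b) = 5*log(-sqrt(C1 + 6*b)) - 5*log(35) + 5*log(70)/2
 h(b) = 5*log(C1 + 6*b)/2 - 5*log(35) + 5*log(70)/2


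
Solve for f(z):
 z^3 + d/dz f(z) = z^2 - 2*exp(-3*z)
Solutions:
 f(z) = C1 - z^4/4 + z^3/3 + 2*exp(-3*z)/3


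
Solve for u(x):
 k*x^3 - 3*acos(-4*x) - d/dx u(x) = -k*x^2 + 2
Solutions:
 u(x) = C1 + k*x^4/4 + k*x^3/3 - 3*x*acos(-4*x) - 2*x - 3*sqrt(1 - 16*x^2)/4


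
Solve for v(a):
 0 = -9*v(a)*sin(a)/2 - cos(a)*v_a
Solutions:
 v(a) = C1*cos(a)^(9/2)


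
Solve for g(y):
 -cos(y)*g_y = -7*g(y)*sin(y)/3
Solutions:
 g(y) = C1/cos(y)^(7/3)


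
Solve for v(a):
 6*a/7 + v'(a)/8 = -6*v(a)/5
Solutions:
 v(a) = C1*exp(-48*a/5) - 5*a/7 + 25/336


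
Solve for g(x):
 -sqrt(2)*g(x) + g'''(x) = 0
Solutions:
 g(x) = C3*exp(2^(1/6)*x) + (C1*sin(2^(1/6)*sqrt(3)*x/2) + C2*cos(2^(1/6)*sqrt(3)*x/2))*exp(-2^(1/6)*x/2)
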